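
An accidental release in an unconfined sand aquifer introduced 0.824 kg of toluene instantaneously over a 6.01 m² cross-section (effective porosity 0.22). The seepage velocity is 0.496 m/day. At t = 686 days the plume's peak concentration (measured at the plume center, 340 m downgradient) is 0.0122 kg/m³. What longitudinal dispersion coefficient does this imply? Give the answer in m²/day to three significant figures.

At the plume center C_max = M/(n_e·A·√(4πDt)), so D = M²/(4πt·(n_e·A·C_max)²).
n_e·A·C_max = 0.22 × 6.01 × 0.0122 = 0.01613 kg/m.
D = 0.824²/(4π × 686 × 0.01613²) = 0.303 m²/day.

0.303 m²/day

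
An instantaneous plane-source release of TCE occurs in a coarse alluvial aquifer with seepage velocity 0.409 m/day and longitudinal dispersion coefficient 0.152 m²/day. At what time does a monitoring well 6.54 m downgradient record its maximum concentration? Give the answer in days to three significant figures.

For the 1D instantaneous-source solution, setting ∂C/∂t = 0 at fixed x gives v²t² + 2Dt − x² = 0, so t = (√(D² + v²x²) − D)/v².
√(D² + v²x²) = √(0.152² + 0.409² × 6.54²) = 2.679; v² = 0.167281.
t = (2.679 − 0.152)/0.167281 = 15.1 days (vs. the pure-advection estimate x/v = 16.0 d).

15.1 days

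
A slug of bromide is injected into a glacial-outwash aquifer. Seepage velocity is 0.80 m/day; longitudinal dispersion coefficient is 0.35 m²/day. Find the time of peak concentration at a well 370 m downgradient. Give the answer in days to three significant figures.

462 days

For the 1D instantaneous-source solution, setting ∂C/∂t = 0 at fixed x gives v²t² + 2Dt − x² = 0, so t = (√(D² + v²x²) − D)/v².
√(D² + v²x²) = √(0.35² + 0.80² × 370²) = 296.0; v² = 0.64.
t = (296.0 − 0.35)/0.64 = 462 days (vs. the pure-advection estimate x/v = 462 d).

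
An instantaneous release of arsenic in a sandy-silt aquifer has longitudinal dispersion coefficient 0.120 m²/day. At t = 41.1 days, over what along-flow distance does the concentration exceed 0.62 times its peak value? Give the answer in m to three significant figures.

The plume is Gaussian with σ = √(2Dt) = √(2 × 0.120 × 41.1) = 3.141 m.
C/C_peak = exp(−Δx²/(2σ²)) = 0.62 ⇒ Δx = σ·√(−2 ln 0.62) = 3.141 × 0.9778 = 3.071 m.
Width = 2Δx = 6.14 m.

6.14 m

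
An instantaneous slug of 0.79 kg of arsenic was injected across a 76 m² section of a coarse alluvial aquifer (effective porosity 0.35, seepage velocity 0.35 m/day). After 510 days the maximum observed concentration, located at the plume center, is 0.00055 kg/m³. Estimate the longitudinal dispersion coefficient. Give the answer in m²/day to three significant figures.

At the plume center C_max = M/(n_e·A·√(4πDt)), so D = M²/(4πt·(n_e·A·C_max)²).
n_e·A·C_max = 0.35 × 76 × 0.00055 = 0.01463 kg/m.
D = 0.79²/(4π × 510 × 0.01463²) = 0.455 m²/day.

0.455 m²/day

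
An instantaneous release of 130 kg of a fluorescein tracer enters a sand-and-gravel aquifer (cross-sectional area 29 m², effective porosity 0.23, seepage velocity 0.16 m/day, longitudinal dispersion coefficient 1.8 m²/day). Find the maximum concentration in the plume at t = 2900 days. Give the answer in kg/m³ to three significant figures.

The peak of an instantaneous 1D plume sits at x = vt; there the Gaussian factor is 1 and C_max = M/(n_e·A·√(4πDt)), where n_e·A is the pore area the mass is dissolved in.
√(4πDt) = √(4π × 1.8 × 2900) = 256.1 m, so C_max = 130/(0.23 × 29 × 256.1) = 0.0761 kg/m³.

0.0761 kg/m³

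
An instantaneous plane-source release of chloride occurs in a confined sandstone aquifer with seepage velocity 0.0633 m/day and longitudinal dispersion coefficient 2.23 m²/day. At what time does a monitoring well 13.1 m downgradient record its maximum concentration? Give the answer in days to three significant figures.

For the 1D instantaneous-source solution, setting ∂C/∂t = 0 at fixed x gives v²t² + 2Dt − x² = 0, so t = (√(D² + v²x²) − D)/v².
√(D² + v²x²) = √(2.23² + 0.0633² × 13.1²) = 2.379; v² = 0.00400689.
t = (2.379 − 2.23)/0.00400689 = 37.2 days (vs. the pure-advection estimate x/v = 207 d).

37.2 days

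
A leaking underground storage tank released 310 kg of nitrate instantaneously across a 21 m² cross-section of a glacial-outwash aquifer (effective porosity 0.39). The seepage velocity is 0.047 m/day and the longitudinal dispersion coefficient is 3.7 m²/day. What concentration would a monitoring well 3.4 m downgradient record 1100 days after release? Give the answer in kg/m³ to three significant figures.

0.145 kg/m³

For an instantaneous plane source, C(x,t) = M/(n_e·A·√(4πDt)) · exp(−(x−vt)²/(4Dt)), with n_e·A the pore (flow) area.
Plume center vt = 0.047 × 1100 = 51.7 m, so the well at 3.4 m is 48.3 m upgradient of the peak.
√(4πDt) = 226.2 m, giving peak height M/(n_e·A·√(4πDt)) = 310/(0.39 × 21 × 226.2) = 0.1673 kg/m³.
(x−vt)²/(4Dt) = (-48.3)²/(4 × 3.7 × 1100) = 0.1433; exp(−0.1433) = 0.8665.
C = 0.1673 × 0.8665 = 0.145 kg/m³.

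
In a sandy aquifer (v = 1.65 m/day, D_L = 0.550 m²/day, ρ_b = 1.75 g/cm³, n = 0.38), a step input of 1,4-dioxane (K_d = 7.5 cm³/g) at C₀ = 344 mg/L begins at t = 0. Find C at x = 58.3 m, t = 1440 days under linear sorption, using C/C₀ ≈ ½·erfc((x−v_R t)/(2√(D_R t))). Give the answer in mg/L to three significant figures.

Retardation factor R = 1 + ρ_b·K_d/n = 1 + 1.75 × 7.5/0.38 = 35.54.
Sorption retards both mechanisms: v_R = v/R = 0.04643 m/day, D_R = D/R = 0.01548 m²/day.
v_R·t = 0.04643 × 1440 = 66.8592 m; 2√(D_R t) = 9.443 m; argument = (58.3 − 66.8592)/9.443 = -0.9064.
C = C₀ × ½·erfc(-0.9064) = 344 × 0.9001 = 310 mg/L.

310 mg/L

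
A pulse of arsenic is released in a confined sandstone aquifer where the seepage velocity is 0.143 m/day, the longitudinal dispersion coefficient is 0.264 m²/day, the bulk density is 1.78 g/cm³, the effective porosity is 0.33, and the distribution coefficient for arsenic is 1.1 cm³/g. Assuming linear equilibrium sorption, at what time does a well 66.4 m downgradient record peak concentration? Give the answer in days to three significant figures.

Retardation factor R = 1 + ρ_b·K_d/n = 1 + 1.78 × 1.1/0.33 = 6.933.
Sorption retards both mechanisms: v_R = v/R = 0.02063 m/day, D_R = D/R = 0.03808 m²/day.
Peak time from v_R²t² + 2D_R t − x² = 0: t = (√(D_R² + v_R²x²) − D_R)/v_R².
√(D_R² + v_R²x²) = √(0.03808² + 0.02063² × 66.4²) = 1.370; v_R² = 0.0004256.
t = (1.370 − 0.03808)/0.0004256 = 3130 days.

3130 days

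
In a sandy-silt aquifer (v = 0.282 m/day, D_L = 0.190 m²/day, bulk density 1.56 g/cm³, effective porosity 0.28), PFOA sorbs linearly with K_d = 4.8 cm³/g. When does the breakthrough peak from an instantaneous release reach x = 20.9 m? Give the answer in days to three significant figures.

Retardation factor R = 1 + ρ_b·K_d/n = 1 + 1.56 × 4.8/0.28 = 27.74.
Sorption retards both mechanisms: v_R = v/R = 0.01017 m/day, D_R = D/R = 0.006849 m²/day.
Peak time from v_R²t² + 2D_R t − x² = 0: t = (√(D_R² + v_R²x²) − D_R)/v_R².
√(D_R² + v_R²x²) = √(0.006849² + 0.01017² × 20.9²) = 0.2127; v_R² = 0.0001034.
t = (0.2127 − 0.006849)/0.0001034 = 1990 days.

1990 days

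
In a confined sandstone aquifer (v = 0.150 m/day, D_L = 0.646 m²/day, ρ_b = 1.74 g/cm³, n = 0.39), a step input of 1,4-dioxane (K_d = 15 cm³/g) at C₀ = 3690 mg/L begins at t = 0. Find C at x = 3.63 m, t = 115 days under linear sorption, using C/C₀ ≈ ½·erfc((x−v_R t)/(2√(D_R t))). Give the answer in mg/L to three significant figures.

41.4 mg/L

Retardation factor R = 1 + ρ_b·K_d/n = 1 + 1.74 × 15/0.39 = 67.92.
Sorption retards both mechanisms: v_R = v/R = 0.002208 m/day, D_R = D/R = 0.009511 m²/day.
v_R·t = 0.002208 × 115 = 0.25392 m; 2√(D_R t) = 2.092 m; argument = (3.63 − 0.25392)/2.092 = 1.614.
C = C₀ × ½·erfc(1.614) = 3690 × 0.01123 = 41.4 mg/L.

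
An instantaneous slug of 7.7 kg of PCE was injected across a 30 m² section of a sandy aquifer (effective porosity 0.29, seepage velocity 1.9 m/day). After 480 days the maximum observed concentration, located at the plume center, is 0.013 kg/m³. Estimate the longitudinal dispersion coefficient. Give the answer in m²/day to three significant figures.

At the plume center C_max = M/(n_e·A·√(4πDt)), so D = M²/(4πt·(n_e·A·C_max)²).
n_e·A·C_max = 0.29 × 30 × 0.013 = 0.1131 kg/m.
D = 7.7²/(4π × 480 × 0.1131²) = 0.768 m²/day.

0.768 m²/day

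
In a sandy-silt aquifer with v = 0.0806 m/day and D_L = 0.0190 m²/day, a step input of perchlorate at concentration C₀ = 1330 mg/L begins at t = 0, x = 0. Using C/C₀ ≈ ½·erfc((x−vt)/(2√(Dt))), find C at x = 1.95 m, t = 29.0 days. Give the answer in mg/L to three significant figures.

856 mg/L

For a continuous step input, C/C₀ ≈ ½·erfc((x−vt)/(2√(Dt))).
vt = 0.0806 × 29.0 = 2.3374 m and 2√(Dt) = 2√(0.0190 × 29.0) = 1.485 m.
Argument (x−vt)/(2√(Dt)) = (1.95 − 2.3374)/1.485 = -0.2609; ½·erfc(-0.2609) = 0.6439.
C = 1330 × 0.6439 = 856 mg/L.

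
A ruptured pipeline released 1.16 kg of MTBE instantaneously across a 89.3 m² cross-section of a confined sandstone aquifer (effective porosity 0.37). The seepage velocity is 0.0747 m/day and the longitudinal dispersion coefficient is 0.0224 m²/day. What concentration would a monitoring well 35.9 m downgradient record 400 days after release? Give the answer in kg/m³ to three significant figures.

0.00120 kg/m³

For an instantaneous plane source, C(x,t) = M/(n_e·A·√(4πDt)) · exp(−(x−vt)²/(4Dt)), with n_e·A the pore (flow) area.
Plume center vt = 0.0747 × 400 = 29.88 m, so the well at 35.9 m is 6.02 m downgradient of the peak.
√(4πDt) = 10.61 m, giving peak height M/(n_e·A·√(4πDt)) = 1.16/(0.37 × 89.3 × 10.61) = 0.003309 kg/m³.
(x−vt)²/(4Dt) = (6.02)²/(4 × 0.0224 × 400) = 1.011; exp(−1.011) = 0.3639.
C = 0.003309 × 0.3639 = 0.00120 kg/m³.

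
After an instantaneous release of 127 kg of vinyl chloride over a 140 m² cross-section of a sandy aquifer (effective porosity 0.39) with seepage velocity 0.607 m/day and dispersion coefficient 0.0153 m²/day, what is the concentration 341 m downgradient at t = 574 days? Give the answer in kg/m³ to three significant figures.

0.0462 kg/m³

For an instantaneous plane source, C(x,t) = M/(n_e·A·√(4πDt)) · exp(−(x−vt)²/(4Dt)), with n_e·A the pore (flow) area.
Plume center vt = 0.607 × 574 = 348.418 m, so the well at 341 m is 7.418 m upgradient of the peak.
√(4πDt) = 10.51 m, giving peak height M/(n_e·A·√(4πDt)) = 127/(0.39 × 140 × 10.51) = 0.2213 kg/m³.
(x−vt)²/(4Dt) = (-7.418)²/(4 × 0.0153 × 574) = 1.566; exp(−1.566) = 0.2089.
C = 0.2213 × 0.2089 = 0.0462 kg/m³.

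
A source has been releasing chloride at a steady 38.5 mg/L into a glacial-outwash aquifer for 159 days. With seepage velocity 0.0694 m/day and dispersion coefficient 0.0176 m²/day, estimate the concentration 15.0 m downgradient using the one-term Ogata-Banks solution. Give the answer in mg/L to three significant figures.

For a continuous step input, C/C₀ ≈ ½·erfc((x−vt)/(2√(Dt))).
vt = 0.0694 × 159 = 11.0346 m and 2√(Dt) = 2√(0.0176 × 159) = 3.346 m.
Argument (x−vt)/(2√(Dt)) = (15.0 − 11.0346)/3.346 = 1.185; ½·erfc(1.185) = 0.04688.
C = 38.5 × 0.04688 = 1.80 mg/L.

1.80 mg/L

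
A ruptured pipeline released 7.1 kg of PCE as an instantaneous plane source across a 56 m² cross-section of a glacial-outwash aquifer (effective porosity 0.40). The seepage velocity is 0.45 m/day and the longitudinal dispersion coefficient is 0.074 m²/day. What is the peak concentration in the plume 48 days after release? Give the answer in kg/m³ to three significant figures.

0.0474 kg/m³

The peak of an instantaneous 1D plume sits at x = vt; there the Gaussian factor is 1 and C_max = M/(n_e·A·√(4πDt)), where n_e·A is the pore area the mass is dissolved in.
√(4πDt) = √(4π × 0.074 × 48) = 6.681 m, so C_max = 7.1/(0.40 × 56 × 6.681) = 0.0474 kg/m³.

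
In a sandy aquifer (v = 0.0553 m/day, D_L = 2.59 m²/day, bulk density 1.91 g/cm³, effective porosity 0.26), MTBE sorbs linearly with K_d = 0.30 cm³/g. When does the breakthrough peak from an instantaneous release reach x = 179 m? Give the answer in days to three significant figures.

8010 days

Retardation factor R = 1 + ρ_b·K_d/n = 1 + 1.91 × 0.30/0.26 = 3.204.
Sorption retards both mechanisms: v_R = v/R = 0.01726 m/day, D_R = D/R = 0.8084 m²/day.
Peak time from v_R²t² + 2D_R t − x² = 0: t = (√(D_R² + v_R²x²) − D_R)/v_R².
√(D_R² + v_R²x²) = √(0.8084² + 0.01726² × 179²) = 3.194; v_R² = 0.0002979.
t = (3.194 − 0.8084)/0.0002979 = 8010 days.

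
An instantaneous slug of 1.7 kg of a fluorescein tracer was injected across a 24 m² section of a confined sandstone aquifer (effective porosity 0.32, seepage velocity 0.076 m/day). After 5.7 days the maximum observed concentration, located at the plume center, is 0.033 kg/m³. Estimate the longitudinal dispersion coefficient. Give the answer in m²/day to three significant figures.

At the plume center C_max = M/(n_e·A·√(4πDt)), so D = M²/(4πt·(n_e·A·C_max)²).
n_e·A·C_max = 0.32 × 24 × 0.033 = 0.2534 kg/m.
D = 1.7²/(4π × 5.7 × 0.2534²) = 0.628 m²/day.

0.628 m²/day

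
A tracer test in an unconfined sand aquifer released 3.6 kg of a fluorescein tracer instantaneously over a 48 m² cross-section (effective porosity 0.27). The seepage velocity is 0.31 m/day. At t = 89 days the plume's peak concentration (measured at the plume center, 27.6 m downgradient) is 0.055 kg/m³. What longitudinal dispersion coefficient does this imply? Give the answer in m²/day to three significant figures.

At the plume center C_max = M/(n_e·A·√(4πDt)), so D = M²/(4πt·(n_e·A·C_max)²).
n_e·A·C_max = 0.27 × 48 × 0.055 = 0.7128 kg/m.
D = 3.6²/(4π × 89 × 0.7128²) = 0.0228 m²/day.

0.0228 m²/day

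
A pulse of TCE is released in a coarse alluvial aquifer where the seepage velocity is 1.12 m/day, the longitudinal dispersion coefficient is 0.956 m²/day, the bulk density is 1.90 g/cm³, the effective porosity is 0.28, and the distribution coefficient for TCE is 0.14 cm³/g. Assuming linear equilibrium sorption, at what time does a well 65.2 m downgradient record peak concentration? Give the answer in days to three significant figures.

Retardation factor R = 1 + ρ_b·K_d/n = 1 + 1.90 × 0.14/0.28 = 1.950.
Sorption retards both mechanisms: v_R = v/R = 0.5744 m/day, D_R = D/R = 0.4903 m²/day.
Peak time from v_R²t² + 2D_R t − x² = 0: t = (√(D_R² + v_R²x²) − D_R)/v_R².
√(D_R² + v_R²x²) = √(0.4903² + 0.5744² × 65.2²) = 37.45; v_R² = 0.3299.
t = (37.45 − 0.4903)/0.3299 = 112 days.

112 days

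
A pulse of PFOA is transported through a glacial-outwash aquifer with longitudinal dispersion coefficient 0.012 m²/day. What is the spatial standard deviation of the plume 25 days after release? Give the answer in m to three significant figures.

0.775 m

Dispersive spreading gives a Gaussian with σ² = 2Dt; advection only shifts the center.
σ = √(2 × 0.012 × 25) = 0.775 m.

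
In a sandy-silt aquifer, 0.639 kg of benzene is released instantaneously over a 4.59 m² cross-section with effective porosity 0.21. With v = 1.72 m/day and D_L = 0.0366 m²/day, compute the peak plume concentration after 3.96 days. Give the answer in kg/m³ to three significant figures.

The peak of an instantaneous 1D plume sits at x = vt; there the Gaussian factor is 1 and C_max = M/(n_e·A·√(4πDt)), where n_e·A is the pore area the mass is dissolved in.
√(4πDt) = √(4π × 0.0366 × 3.96) = 1.350 m, so C_max = 0.639/(0.21 × 4.59 × 1.350) = 0.491 kg/m³.

0.491 kg/m³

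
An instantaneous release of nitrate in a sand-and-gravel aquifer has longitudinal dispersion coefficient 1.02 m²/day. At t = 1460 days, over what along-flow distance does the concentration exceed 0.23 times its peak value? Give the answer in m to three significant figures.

The plume is Gaussian with σ = √(2Dt) = √(2 × 1.02 × 1460) = 54.57 m.
C/C_peak = exp(−Δx²/(2σ²)) = 0.23 ⇒ Δx = σ·√(−2 ln 0.23) = 54.57 × 1.714 = 93.53 m.
Width = 2Δx = 187 m.

187 m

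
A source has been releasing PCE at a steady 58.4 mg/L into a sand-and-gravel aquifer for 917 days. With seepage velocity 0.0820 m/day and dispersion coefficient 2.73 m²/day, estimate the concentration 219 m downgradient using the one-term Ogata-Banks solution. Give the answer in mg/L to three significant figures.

1.23 mg/L

For a continuous step input, C/C₀ ≈ ½·erfc((x−vt)/(2√(Dt))).
vt = 0.0820 × 917 = 75.194 m and 2√(Dt) = 2√(2.73 × 917) = 100.1 m.
Argument (x−vt)/(2√(Dt)) = (219 − 75.194)/100.1 = 1.437; ½·erfc(1.437) = 0.02107.
C = 58.4 × 0.02107 = 1.23 mg/L.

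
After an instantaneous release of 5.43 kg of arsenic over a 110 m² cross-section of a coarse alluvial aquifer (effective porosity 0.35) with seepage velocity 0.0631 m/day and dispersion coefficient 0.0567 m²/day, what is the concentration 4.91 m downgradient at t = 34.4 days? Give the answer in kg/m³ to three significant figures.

0.0109 kg/m³

For an instantaneous plane source, C(x,t) = M/(n_e·A·√(4πDt)) · exp(−(x−vt)²/(4Dt)), with n_e·A the pore (flow) area.
Plume center vt = 0.0631 × 34.4 = 2.17064 m, so the well at 4.91 m is 2.73936 m downgradient of the peak.
√(4πDt) = 4.951 m, giving peak height M/(n_e·A·√(4πDt)) = 5.43/(0.35 × 110 × 4.951) = 0.02849 kg/m³.
(x−vt)²/(4Dt) = (2.73936)²/(4 × 0.0567 × 34.4) = 0.9618; exp(−0.9618) = 0.3822.
C = 0.02849 × 0.3822 = 0.0109 kg/m³.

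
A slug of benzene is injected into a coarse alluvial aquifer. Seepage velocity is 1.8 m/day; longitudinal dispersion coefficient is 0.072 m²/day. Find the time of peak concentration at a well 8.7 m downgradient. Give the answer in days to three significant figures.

4.81 days

For the 1D instantaneous-source solution, setting ∂C/∂t = 0 at fixed x gives v²t² + 2Dt − x² = 0, so t = (√(D² + v²x²) − D)/v².
√(D² + v²x²) = √(0.072² + 1.8² × 8.7²) = 15.66; v² = 3.24.
t = (15.66 − 0.072)/3.24 = 4.81 days (vs. the pure-advection estimate x/v = 4.83 d).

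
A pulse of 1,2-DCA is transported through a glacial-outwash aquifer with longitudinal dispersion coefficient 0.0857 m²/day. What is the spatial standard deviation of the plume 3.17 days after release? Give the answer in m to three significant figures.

Dispersive spreading gives a Gaussian with σ² = 2Dt; advection only shifts the center.
σ = √(2 × 0.0857 × 3.17) = 0.737 m.

0.737 m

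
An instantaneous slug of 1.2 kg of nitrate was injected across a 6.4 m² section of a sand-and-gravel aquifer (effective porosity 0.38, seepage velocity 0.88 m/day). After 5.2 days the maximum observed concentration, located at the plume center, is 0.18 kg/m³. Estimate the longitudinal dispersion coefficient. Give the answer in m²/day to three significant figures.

0.115 m²/day

At the plume center C_max = M/(n_e·A·√(4πDt)), so D = M²/(4πt·(n_e·A·C_max)²).
n_e·A·C_max = 0.38 × 6.4 × 0.18 = 0.4378 kg/m.
D = 1.2²/(4π × 5.2 × 0.4378²) = 0.115 m²/day.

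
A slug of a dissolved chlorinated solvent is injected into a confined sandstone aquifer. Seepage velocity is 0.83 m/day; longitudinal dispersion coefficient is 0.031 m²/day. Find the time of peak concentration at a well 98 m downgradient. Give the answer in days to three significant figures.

118 days

For the 1D instantaneous-source solution, setting ∂C/∂t = 0 at fixed x gives v²t² + 2Dt − x² = 0, so t = (√(D² + v²x²) − D)/v².
√(D² + v²x²) = √(0.031² + 0.83² × 98²) = 81.34; v² = 0.6889.
t = (81.34 − 0.031)/0.6889 = 118 days (vs. the pure-advection estimate x/v = 118 d).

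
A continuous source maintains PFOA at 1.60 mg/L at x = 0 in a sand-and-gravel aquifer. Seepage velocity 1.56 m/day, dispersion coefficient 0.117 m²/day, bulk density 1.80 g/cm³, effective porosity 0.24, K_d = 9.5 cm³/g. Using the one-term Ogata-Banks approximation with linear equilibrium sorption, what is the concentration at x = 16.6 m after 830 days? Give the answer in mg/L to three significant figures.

Retardation factor R = 1 + ρ_b·K_d/n = 1 + 1.80 × 9.5/0.24 = 72.25.
Sorption retards both mechanisms: v_R = v/R = 0.02159 m/day, D_R = D/R = 0.001619 m²/day.
v_R·t = 0.02159 × 830 = 17.9197 m; 2√(D_R t) = 2.318 m; argument = (16.6 − 17.9197)/2.318 = -0.5693.
C = C₀ × ½·erfc(-0.5693) = 1.60 × 0.7896 = 1.26 mg/L.

1.26 mg/L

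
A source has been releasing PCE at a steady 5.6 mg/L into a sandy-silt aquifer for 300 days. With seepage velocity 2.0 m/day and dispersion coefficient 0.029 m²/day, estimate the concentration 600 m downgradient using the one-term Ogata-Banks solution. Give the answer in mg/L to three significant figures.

For a continuous step input, C/C₀ ≈ ½·erfc((x−vt)/(2√(Dt))).
vt = 2.0 × 300 = 600 m and 2√(Dt) = 2√(0.029 × 300) = 5.899 m.
Argument (x−vt)/(2√(Dt)) = (600 − 600)/5.899 = 0; ½·erfc(0) = 0.5000.
C = 5.6 × 0.5000 = 2.80 mg/L.

2.80 mg/L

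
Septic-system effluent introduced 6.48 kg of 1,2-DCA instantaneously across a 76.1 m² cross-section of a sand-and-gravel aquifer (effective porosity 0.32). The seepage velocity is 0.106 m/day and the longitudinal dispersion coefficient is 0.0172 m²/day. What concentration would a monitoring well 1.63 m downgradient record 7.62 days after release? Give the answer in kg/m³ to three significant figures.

0.0571 kg/m³

For an instantaneous plane source, C(x,t) = M/(n_e·A·√(4πDt)) · exp(−(x−vt)²/(4Dt)), with n_e·A the pore (flow) area.
Plume center vt = 0.106 × 7.62 = 0.80772 m, so the well at 1.63 m is 0.82228 m downgradient of the peak.
√(4πDt) = 1.283 m, giving peak height M/(n_e·A·√(4πDt)) = 6.48/(0.32 × 76.1 × 1.283) = 0.2074 kg/m³.
(x−vt)²/(4Dt) = (0.82228)²/(4 × 0.0172 × 7.62) = 1.290; exp(−1.290) = 0.2753.
C = 0.2074 × 0.2753 = 0.0571 kg/m³.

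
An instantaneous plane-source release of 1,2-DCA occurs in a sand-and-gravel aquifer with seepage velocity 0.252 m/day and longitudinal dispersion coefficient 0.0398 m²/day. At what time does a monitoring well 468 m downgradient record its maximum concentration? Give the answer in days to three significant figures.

For the 1D instantaneous-source solution, setting ∂C/∂t = 0 at fixed x gives v²t² + 2Dt − x² = 0, so t = (√(D² + v²x²) − D)/v².
√(D² + v²x²) = √(0.0398² + 0.252² × 468²) = 117.9; v² = 0.063504.
t = (117.9 − 0.0398)/0.063504 = 1860 days (vs. the pure-advection estimate x/v = 1860 d).

1860 days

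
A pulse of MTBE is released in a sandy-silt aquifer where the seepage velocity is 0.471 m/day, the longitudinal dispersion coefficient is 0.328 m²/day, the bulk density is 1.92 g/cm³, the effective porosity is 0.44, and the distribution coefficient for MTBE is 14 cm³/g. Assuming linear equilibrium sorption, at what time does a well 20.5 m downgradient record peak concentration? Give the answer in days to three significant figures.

2610 days

Retardation factor R = 1 + ρ_b·K_d/n = 1 + 1.92 × 14/0.44 = 62.09.
Sorption retards both mechanisms: v_R = v/R = 0.007586 m/day, D_R = D/R = 0.005283 m²/day.
Peak time from v_R²t² + 2D_R t − x² = 0: t = (√(D_R² + v_R²x²) − D_R)/v_R².
√(D_R² + v_R²x²) = √(0.005283² + 0.007586² × 20.5²) = 0.1556; v_R² = 5.755e-05.
t = (0.1556 − 0.005283)/5.755e-05 = 2610 days.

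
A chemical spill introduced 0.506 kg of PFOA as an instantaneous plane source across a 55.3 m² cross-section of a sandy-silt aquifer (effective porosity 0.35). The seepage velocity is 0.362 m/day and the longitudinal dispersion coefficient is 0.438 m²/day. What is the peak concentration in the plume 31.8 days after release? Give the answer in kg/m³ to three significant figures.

0.00198 kg/m³

The peak of an instantaneous 1D plume sits at x = vt; there the Gaussian factor is 1 and C_max = M/(n_e·A·√(4πDt)), where n_e·A is the pore area the mass is dissolved in.
√(4πDt) = √(4π × 0.438 × 31.8) = 13.23 m, so C_max = 0.506/(0.35 × 55.3 × 13.23) = 0.00198 kg/m³.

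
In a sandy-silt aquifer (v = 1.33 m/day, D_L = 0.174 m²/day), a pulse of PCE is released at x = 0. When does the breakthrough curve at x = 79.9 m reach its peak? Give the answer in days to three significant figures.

For the 1D instantaneous-source solution, setting ∂C/∂t = 0 at fixed x gives v²t² + 2Dt − x² = 0, so t = (√(D² + v²x²) − D)/v².
√(D² + v²x²) = √(0.174² + 1.33² × 79.9²) = 106.3; v² = 1.7689.
t = (106.3 − 0.174)/1.7689 = 60.0 days (vs. the pure-advection estimate x/v = 60.1 d).

60.0 days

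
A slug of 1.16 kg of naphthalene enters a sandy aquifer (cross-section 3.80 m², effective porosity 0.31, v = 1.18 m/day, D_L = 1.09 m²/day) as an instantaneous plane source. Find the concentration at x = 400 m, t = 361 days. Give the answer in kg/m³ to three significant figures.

For an instantaneous plane source, C(x,t) = M/(n_e·A·√(4πDt)) · exp(−(x−vt)²/(4Dt)), with n_e·A the pore (flow) area.
Plume center vt = 1.18 × 361 = 425.98 m, so the well at 400 m is 25.98 m upgradient of the peak.
√(4πDt) = 70.32 m, giving peak height M/(n_e·A·√(4πDt)) = 1.16/(0.31 × 3.80 × 70.32) = 0.01400 kg/m³.
(x−vt)²/(4Dt) = (-25.98)²/(4 × 1.09 × 361) = 0.4288; exp(−0.4288) = 0.6513.
C = 0.01400 × 0.6513 = 0.00912 kg/m³.

0.00912 kg/m³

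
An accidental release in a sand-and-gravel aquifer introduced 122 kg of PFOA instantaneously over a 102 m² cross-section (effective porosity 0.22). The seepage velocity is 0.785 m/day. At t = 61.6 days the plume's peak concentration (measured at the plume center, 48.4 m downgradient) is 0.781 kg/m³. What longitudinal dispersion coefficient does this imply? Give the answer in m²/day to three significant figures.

At the plume center C_max = M/(n_e·A·√(4πDt)), so D = M²/(4πt·(n_e·A·C_max)²).
n_e·A·C_max = 0.22 × 102 × 0.781 = 17.53 kg/m.
D = 122²/(4π × 61.6 × 17.53²) = 0.0626 m²/day.

0.0626 m²/day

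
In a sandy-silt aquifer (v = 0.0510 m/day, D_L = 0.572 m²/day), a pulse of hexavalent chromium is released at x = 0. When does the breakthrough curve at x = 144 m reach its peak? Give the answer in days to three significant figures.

For the 1D instantaneous-source solution, setting ∂C/∂t = 0 at fixed x gives v²t² + 2Dt − x² = 0, so t = (√(D² + v²x²) − D)/v².
√(D² + v²x²) = √(0.572² + 0.0510² × 144²) = 7.366; v² = 0.002601.
t = (7.366 − 0.572)/0.002601 = 2610 days (vs. the pure-advection estimate x/v = 2820 d).

2610 days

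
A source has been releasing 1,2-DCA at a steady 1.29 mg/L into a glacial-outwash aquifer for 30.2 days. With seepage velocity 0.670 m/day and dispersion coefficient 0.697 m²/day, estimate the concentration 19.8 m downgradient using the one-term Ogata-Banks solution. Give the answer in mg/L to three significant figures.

0.679 mg/L

For a continuous step input, C/C₀ ≈ ½·erfc((x−vt)/(2√(Dt))).
vt = 0.670 × 30.2 = 20.234 m and 2√(Dt) = 2√(0.697 × 30.2) = 9.176 m.
Argument (x−vt)/(2√(Dt)) = (19.8 − 20.234)/9.176 = -0.04730; ½·erfc(-0.04730) = 0.5267.
C = 1.29 × 0.5267 = 0.679 mg/L.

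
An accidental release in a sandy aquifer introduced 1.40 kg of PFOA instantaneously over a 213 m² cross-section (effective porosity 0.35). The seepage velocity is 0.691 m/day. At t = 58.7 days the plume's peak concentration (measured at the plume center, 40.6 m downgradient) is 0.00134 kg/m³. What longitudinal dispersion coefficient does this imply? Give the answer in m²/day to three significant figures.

0.266 m²/day

At the plume center C_max = M/(n_e·A·√(4πDt)), so D = M²/(4πt·(n_e·A·C_max)²).
n_e·A·C_max = 0.35 × 213 × 0.00134 = 0.09990 kg/m.
D = 1.40²/(4π × 58.7 × 0.09990²) = 0.266 m²/day.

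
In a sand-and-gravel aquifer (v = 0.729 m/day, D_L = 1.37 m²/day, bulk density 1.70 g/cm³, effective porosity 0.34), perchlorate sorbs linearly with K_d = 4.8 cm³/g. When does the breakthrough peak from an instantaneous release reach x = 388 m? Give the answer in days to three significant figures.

13200 days

Retardation factor R = 1 + ρ_b·K_d/n = 1 + 1.70 × 4.8/0.34 = 25.00.
Sorption retards both mechanisms: v_R = v/R = 0.02916 m/day, D_R = D/R = 0.05480 m²/day.
Peak time from v_R²t² + 2D_R t − x² = 0: t = (√(D_R² + v_R²x²) − D_R)/v_R².
√(D_R² + v_R²x²) = √(0.05480² + 0.02916² × 388²) = 11.31; v_R² = 0.0008503.
t = (11.31 − 0.05480)/0.0008503 = 13200 days.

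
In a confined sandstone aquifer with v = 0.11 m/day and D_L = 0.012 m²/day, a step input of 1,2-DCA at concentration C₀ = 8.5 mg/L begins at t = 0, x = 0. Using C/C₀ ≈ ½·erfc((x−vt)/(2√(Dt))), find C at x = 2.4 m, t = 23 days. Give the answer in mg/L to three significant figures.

4.84 mg/L

For a continuous step input, C/C₀ ≈ ½·erfc((x−vt)/(2√(Dt))).
vt = 0.11 × 23 = 2.53 m and 2√(Dt) = 2√(0.012 × 23) = 1.051 m.
Argument (x−vt)/(2√(Dt)) = (2.4 − 2.53)/1.051 = -0.1237; ½·erfc(-0.1237) = 0.5694.
C = 8.5 × 0.5694 = 4.84 mg/L.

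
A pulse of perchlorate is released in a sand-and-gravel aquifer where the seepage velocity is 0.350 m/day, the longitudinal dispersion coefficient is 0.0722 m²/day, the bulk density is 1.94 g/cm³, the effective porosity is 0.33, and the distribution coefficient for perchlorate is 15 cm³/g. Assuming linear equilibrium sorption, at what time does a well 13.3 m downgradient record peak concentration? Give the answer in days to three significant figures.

Retardation factor R = 1 + ρ_b·K_d/n = 1 + 1.94 × 15/0.33 = 89.18.
Sorption retards both mechanisms: v_R = v/R = 0.003925 m/day, D_R = D/R = 0.0008096 m²/day.
Peak time from v_R²t² + 2D_R t − x² = 0: t = (√(D_R² + v_R²x²) − D_R)/v_R².
√(D_R² + v_R²x²) = √(0.0008096² + 0.003925² × 13.3²) = 0.05221; v_R² = 1.541e-05.
t = (0.05221 − 0.0008096)/1.541e-05 = 3340 days.

3340 days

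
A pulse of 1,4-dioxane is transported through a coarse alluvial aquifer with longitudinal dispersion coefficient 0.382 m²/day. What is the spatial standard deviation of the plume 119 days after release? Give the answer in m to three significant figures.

Dispersive spreading gives a Gaussian with σ² = 2Dt; advection only shifts the center.
σ = √(2 × 0.382 × 119) = 9.53 m.

9.53 m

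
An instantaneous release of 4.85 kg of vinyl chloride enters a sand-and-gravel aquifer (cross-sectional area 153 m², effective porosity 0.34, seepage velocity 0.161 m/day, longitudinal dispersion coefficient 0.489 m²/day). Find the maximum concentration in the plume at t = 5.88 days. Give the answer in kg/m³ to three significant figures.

The peak of an instantaneous 1D plume sits at x = vt; there the Gaussian factor is 1 and C_max = M/(n_e·A·√(4πDt)), where n_e·A is the pore area the mass is dissolved in.
√(4πDt) = √(4π × 0.489 × 5.88) = 6.011 m, so C_max = 4.85/(0.34 × 153 × 6.011) = 0.0155 kg/m³.

0.0155 kg/m³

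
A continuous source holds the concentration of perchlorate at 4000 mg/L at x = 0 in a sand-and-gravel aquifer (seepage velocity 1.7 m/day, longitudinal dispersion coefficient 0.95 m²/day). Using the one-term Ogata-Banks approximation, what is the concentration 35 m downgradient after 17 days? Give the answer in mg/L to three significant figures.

566 mg/L

For a continuous step input, C/C₀ ≈ ½·erfc((x−vt)/(2√(Dt))).
vt = 1.7 × 17 = 28.9 m and 2√(Dt) = 2√(0.95 × 17) = 8.037 m.
Argument (x−vt)/(2√(Dt)) = (35 − 28.9)/8.037 = 0.7590; ½·erfc(0.7590) = 0.1415.
C = 4000 × 0.1415 = 566 mg/L.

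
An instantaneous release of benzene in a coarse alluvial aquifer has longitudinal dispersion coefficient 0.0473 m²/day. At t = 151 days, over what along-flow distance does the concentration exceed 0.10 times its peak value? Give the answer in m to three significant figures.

16.2 m

The plume is Gaussian with σ = √(2Dt) = √(2 × 0.0473 × 151) = 3.779 m.
C/C_peak = exp(−Δx²/(2σ²)) = 0.10 ⇒ Δx = σ·√(−2 ln 0.10) = 3.779 × 2.146 = 8.110 m.
Width = 2Δx = 16.2 m.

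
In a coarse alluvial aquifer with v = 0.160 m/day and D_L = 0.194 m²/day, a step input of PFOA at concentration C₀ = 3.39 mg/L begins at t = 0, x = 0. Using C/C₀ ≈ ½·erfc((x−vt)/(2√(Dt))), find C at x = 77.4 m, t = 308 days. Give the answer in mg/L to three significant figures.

For a continuous step input, C/C₀ ≈ ½·erfc((x−vt)/(2√(Dt))).
vt = 0.160 × 308 = 49.28 m and 2√(Dt) = 2√(0.194 × 308) = 15.46 m.
Argument (x−vt)/(2√(Dt)) = (77.4 − 49.28)/15.46 = 1.819; ½·erfc(1.819) = 0.005049.
C = 3.39 × 0.005049 = 0.0171 mg/L.

0.0171 mg/L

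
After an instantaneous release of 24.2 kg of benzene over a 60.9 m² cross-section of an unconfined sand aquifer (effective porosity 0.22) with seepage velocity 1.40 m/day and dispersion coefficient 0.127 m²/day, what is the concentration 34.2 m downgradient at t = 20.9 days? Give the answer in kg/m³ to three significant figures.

For an instantaneous plane source, C(x,t) = M/(n_e·A·√(4πDt)) · exp(−(x−vt)²/(4Dt)), with n_e·A the pore (flow) area.
Plume center vt = 1.40 × 20.9 = 29.26 m, so the well at 34.2 m is 4.94 m downgradient of the peak.
√(4πDt) = 5.775 m, giving peak height M/(n_e·A·√(4πDt)) = 24.2/(0.22 × 60.9 × 5.775) = 0.3128 kg/m³.
(x−vt)²/(4Dt) = (4.94)²/(4 × 0.127 × 20.9) = 2.298; exp(−2.298) = 0.1005.
C = 0.3128 × 0.1005 = 0.0314 kg/m³.

0.0314 kg/m³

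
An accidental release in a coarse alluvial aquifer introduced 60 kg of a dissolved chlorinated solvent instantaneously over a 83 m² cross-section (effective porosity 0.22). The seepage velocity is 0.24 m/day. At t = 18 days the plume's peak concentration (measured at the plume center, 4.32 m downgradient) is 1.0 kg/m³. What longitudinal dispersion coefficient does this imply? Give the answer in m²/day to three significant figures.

At the plume center C_max = M/(n_e·A·√(4πDt)), so D = M²/(4πt·(n_e·A·C_max)²).
n_e·A·C_max = 0.22 × 83 × 1.0 = 18.26 kg/m.
D = 60²/(4π × 18 × 18.26²) = 0.0477 m²/day.

0.0477 m²/day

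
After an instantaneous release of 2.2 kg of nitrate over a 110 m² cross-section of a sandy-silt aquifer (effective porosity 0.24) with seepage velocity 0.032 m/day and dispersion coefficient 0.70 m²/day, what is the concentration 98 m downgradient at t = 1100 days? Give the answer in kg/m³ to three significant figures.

For an instantaneous plane source, C(x,t) = M/(n_e·A·√(4πDt)) · exp(−(x−vt)²/(4Dt)), with n_e·A the pore (flow) area.
Plume center vt = 0.032 × 1100 = 35.2 m, so the well at 98 m is 62.8 m downgradient of the peak.
√(4πDt) = 98.37 m, giving peak height M/(n_e·A·√(4πDt)) = 2.2/(0.24 × 110 × 98.37) = 0.0008471 kg/m³.
(x−vt)²/(4Dt) = (62.8)²/(4 × 0.70 × 1100) = 1.280; exp(−1.280) = 0.2780.
C = 0.0008471 × 0.2780 = 0.000235 kg/m³.

0.000235 kg/m³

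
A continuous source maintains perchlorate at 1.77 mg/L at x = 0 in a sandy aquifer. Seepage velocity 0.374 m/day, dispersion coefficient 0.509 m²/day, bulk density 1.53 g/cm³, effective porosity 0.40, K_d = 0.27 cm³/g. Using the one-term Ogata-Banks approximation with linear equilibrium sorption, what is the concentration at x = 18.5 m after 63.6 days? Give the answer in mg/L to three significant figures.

Retardation factor R = 1 + ρ_b·K_d/n = 1 + 1.53 × 0.27/0.40 = 2.033.
Sorption retards both mechanisms: v_R = v/R = 0.1840 m/day, D_R = D/R = 0.2504 m²/day.
v_R·t = 0.1840 × 63.6 = 11.7024 m; 2√(D_R t) = 7.981 m; argument = (18.5 − 11.7024)/7.981 = 0.8517.
C = C₀ × ½·erfc(0.8517) = 1.77 × 0.1142 = 0.202 mg/L.

0.202 mg/L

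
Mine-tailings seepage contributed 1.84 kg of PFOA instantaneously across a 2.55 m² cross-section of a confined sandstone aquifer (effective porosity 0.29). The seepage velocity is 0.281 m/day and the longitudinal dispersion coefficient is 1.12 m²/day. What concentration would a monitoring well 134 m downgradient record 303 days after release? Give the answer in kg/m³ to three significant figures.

For an instantaneous plane source, C(x,t) = M/(n_e·A·√(4πDt)) · exp(−(x−vt)²/(4Dt)), with n_e·A the pore (flow) area.
Plume center vt = 0.281 × 303 = 85.143 m, so the well at 134 m is 48.857 m downgradient of the peak.
√(4πDt) = 65.30 m, giving peak height M/(n_e·A·√(4πDt)) = 1.84/(0.29 × 2.55 × 65.30) = 0.03810 kg/m³.
(x−vt)²/(4Dt) = (48.857)²/(4 × 1.12 × 303) = 1.758; exp(−1.758) = 0.1724.
C = 0.03810 × 0.1724 = 0.00657 kg/m³.

0.00657 kg/m³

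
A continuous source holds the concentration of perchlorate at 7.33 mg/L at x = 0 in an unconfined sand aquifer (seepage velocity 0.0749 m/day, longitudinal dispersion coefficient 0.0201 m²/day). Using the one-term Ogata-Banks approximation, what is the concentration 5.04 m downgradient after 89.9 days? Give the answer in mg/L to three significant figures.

5.96 mg/L

For a continuous step input, C/C₀ ≈ ½·erfc((x−vt)/(2√(Dt))).
vt = 0.0749 × 89.9 = 6.73351 m and 2√(Dt) = 2√(0.0201 × 89.9) = 2.688 m.
Argument (x−vt)/(2√(Dt)) = (5.04 − 6.73351)/2.688 = -0.6300; ½·erfc(-0.6300) = 0.8135.
C = 7.33 × 0.8135 = 5.96 mg/L.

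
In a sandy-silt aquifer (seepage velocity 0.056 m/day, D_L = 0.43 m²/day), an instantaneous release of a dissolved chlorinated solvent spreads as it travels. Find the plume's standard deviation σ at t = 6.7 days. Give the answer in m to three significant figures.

Dispersive spreading gives a Gaussian with σ² = 2Dt; advection only shifts the center.
σ = √(2 × 0.43 × 6.7) = 2.40 m.

2.40 m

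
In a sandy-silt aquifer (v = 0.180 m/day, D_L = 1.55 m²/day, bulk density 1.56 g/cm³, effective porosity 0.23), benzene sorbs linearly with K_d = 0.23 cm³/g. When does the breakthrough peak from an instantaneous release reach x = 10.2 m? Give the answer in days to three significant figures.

67.4 days

Retardation factor R = 1 + ρ_b·K_d/n = 1 + 1.56 × 0.23/0.23 = 2.560.
Sorption retards both mechanisms: v_R = v/R = 0.07031 m/day, D_R = D/R = 0.6055 m²/day.
Peak time from v_R²t² + 2D_R t − x² = 0: t = (√(D_R² + v_R²x²) − D_R)/v_R².
√(D_R² + v_R²x²) = √(0.6055² + 0.07031² × 10.2²) = 0.9386; v_R² = 0.004943.
t = (0.9386 − 0.6055)/0.004943 = 67.4 days.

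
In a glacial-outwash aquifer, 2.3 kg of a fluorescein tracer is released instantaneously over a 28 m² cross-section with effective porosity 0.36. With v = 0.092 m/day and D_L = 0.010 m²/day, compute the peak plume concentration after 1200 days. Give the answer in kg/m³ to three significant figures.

0.0186 kg/m³

The peak of an instantaneous 1D plume sits at x = vt; there the Gaussian factor is 1 and C_max = M/(n_e·A·√(4πDt)), where n_e·A is the pore area the mass is dissolved in.
√(4πDt) = √(4π × 0.010 × 1200) = 12.28 m, so C_max = 2.3/(0.36 × 28 × 12.28) = 0.0186 kg/m³.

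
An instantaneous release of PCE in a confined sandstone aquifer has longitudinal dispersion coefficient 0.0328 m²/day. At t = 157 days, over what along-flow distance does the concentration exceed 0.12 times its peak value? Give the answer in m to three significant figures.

The plume is Gaussian with σ = √(2Dt) = √(2 × 0.0328 × 157) = 3.209 m.
C/C_peak = exp(−Δx²/(2σ²)) = 0.12 ⇒ Δx = σ·√(−2 ln 0.12) = 3.209 × 2.059 = 6.607 m.
Width = 2Δx = 13.2 m.

13.2 m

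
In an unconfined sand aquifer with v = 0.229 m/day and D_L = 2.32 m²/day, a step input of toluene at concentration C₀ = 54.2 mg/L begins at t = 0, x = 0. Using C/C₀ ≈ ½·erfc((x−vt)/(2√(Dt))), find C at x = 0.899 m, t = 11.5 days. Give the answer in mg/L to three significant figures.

32.2 mg/L

For a continuous step input, C/C₀ ≈ ½·erfc((x−vt)/(2√(Dt))).
vt = 0.229 × 11.5 = 2.6335 m and 2√(Dt) = 2√(2.32 × 11.5) = 10.33 m.
Argument (x−vt)/(2√(Dt)) = (0.899 − 2.6335)/10.33 = -0.1679; ½·erfc(-0.1679) = 0.5938.
C = 54.2 × 0.5938 = 32.2 mg/L.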